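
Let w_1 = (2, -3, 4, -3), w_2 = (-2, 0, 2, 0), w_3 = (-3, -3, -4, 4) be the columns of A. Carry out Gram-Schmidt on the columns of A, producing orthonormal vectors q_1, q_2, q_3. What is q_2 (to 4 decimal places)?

q_2 = (-0.8030, 0.1147, 0.5735, 0.1147)

q_1 = w_1/‖w_1‖ = (2, -3, 4, -3)/6.1644 = (0.3244, -0.4867, 0.6489, -0.4867).
r_{12} = q_1·w_2 = 0.6489.
u_2 = w_2 − 0.6489·q_1 = (-2.2105, 0.3158, 1.5789, 0.3158).
‖u_2‖ = 2.7530, so q_2 = (-0.8030, 0.1147, 0.5735, 0.1147).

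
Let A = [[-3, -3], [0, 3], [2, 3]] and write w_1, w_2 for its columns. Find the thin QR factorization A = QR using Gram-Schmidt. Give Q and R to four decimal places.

w_1 = (-3, 0, 2); ‖w_1‖ = 3.6056, so q_1 = (-0.8321, 0.0000, 0.5547).
q_1·w_2 = (-0.8321)·(-3) + 0.0000·3 + 0.5547·3 = 4.1603.
u_2 = w_2 − 4.1603·q_1 = (0.4615, 3.0000, 0.6923).
‖u_2‖ = 3.1132, so q_2 = (0.1482, 0.9636, 0.2224).

Q = [[-0.8321, 0.1482], [0.0000, 0.9636], [0.5547, 0.2224]], R = [[3.6056, 4.1603], [0.0000, 3.1132]]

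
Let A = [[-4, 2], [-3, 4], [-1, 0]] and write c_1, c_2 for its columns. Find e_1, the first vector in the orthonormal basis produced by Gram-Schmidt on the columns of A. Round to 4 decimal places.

c_1 = (-4, -3, -1); ‖c_1‖ = 5.0990, so e_1 = (-0.7845, -0.5883, -0.1961).

e_1 = (-0.7845, -0.5883, -0.1961)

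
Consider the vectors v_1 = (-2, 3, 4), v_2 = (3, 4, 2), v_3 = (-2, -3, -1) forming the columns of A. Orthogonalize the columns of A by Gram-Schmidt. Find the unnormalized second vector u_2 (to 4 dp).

v_1 = (-2, 3, 4); ‖v_1‖ = 5.3852, so e_1 = (-0.3714, 0.5571, 0.7428).
e_1·v_2 = (-0.3714)·3 + 0.5571·4 + 0.7428·2 = 2.5997.
u_2 = v_2 − 2.5997·e_1 = (3.9655, 2.5517, 0.0690).

u_2 = (3.9655, 2.5517, 0.0690)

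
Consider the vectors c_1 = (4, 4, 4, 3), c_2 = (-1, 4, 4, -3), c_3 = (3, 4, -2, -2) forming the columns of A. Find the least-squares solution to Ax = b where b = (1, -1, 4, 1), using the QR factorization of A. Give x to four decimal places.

q_1 = c_1/‖c_1‖ = (4, 4, 4, 3)/7.5498 = (0.5298, 0.5298, 0.5298, 0.3974).
r_{12} = q_1·c_2 = 2.5166.
u_2 = c_2 − 2.5166·q_1 = (-2.3333, 2.6667, 2.6667, -4.0000).
‖u_2‖ = 5.9722, so q_2 = (-0.3907, 0.4465, 0.4465, -0.6698).
r_{13} = q_1·c_3 = 1.8543; r_{23} = q_2·c_3 = 1.0605.
u_3 = c_3 − 1.8543·q_1 − 1.0605·q_2 = (2.4319, 2.5440, -3.4560, -2.0266).
‖u_3‖ = 5.3326, so q_3 = (0.4560, 0.4771, -0.6481, -0.3800).
Qᵀb = (2.5166, 0.2791, -2.9934).
Back-substitute: x_3 = -2.9934/5.3326 = -0.5613.
x_2 = (0.2791 − 1.0605·(-0.5613))/5.9722 = 0.1464.
x_1 = (2.5166 − 2.5166·0.1464 − 1.8543·(-0.5613))/7.5498 = 0.4224.

x = (0.4224, 0.1464, -0.5613)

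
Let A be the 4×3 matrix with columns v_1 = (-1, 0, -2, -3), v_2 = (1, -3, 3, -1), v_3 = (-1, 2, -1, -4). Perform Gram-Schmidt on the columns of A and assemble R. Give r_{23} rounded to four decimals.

r_{23} = -0.3948

q_1 = v_1/‖v_1‖ = (-1, 0, -2, -3)/3.7417 = (-0.2673, 0.0000, -0.5345, -0.8018).
r_{12} = q_1·v_2 = -1.0690.
u_2 = v_2 + 1.0690·q_1 = (0.7143, -3.0000, 2.4286, -1.8571).
‖u_2‖ = 4.3425, so q_2 = (0.1645, -0.6908, 0.5593, -0.4277).
r_{23} = q_2·v_3 = -0.3948.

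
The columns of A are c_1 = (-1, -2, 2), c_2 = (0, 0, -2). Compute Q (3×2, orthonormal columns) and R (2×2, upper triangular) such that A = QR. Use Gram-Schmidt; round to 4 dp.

Q = [[-0.3333, -0.2981], [-0.6667, -0.5963], [0.6667, -0.7454]], R = [[3.0000, -1.3333], [0.0000, 1.4907]]

c_1 = (-1, -2, 2); ‖c_1‖ = 3.0000, so q_1 = (-0.3333, -0.6667, 0.6667).
q_1·c_2 = (-0.3333)·0 + (-0.6667)·0 + 0.6667·(-2) = -1.3333.
u_2 = c_2 + 1.3333·q_1 = (-0.4444, -0.8889, -1.1111).
‖u_2‖ = 1.4907, so q_2 = (-0.2981, -0.5963, -0.7454).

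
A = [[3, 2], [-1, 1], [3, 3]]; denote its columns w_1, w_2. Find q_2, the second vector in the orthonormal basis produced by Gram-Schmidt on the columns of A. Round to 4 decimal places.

q_2 = (-0.1097, 0.9049, 0.4113)

w_1 = (3, -1, 3); ‖w_1‖ = 4.3589, so q_1 = (0.6882, -0.2294, 0.6882).
q_1·w_2 = 0.6882·2 + (-0.2294)·1 + 0.6882·3 = 3.2118.
u_2 = w_2 − 3.2118·q_1 = (-0.2105, 1.7368, 0.7895).
‖u_2‖ = 1.9194, so q_2 = (-0.1097, 0.9049, 0.4113).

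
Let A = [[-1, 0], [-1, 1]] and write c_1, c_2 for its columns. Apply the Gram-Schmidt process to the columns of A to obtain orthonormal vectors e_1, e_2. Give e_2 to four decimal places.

c_1 = (-1, -1); ‖c_1‖ = 1.4142, so e_1 = (-0.7071, -0.7071).
e_1·c_2 = (-0.7071)·0 + (-0.7071)·1 = -0.7071.
u_2 = c_2 + 0.7071·e_1 = (-0.5000, 0.5000).
‖u_2‖ = 0.7071, so e_2 = (-0.7071, 0.7071).

e_2 = (-0.7071, 0.7071)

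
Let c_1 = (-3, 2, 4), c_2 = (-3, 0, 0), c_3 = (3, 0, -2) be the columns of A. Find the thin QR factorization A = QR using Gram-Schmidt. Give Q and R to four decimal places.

Q = [[-0.5571, -0.8305, 0.0000], [0.3714, -0.2491, 0.8944], [0.7428, -0.4983, -0.4472]], R = [[5.3852, 1.6713, -3.1568], [0.0000, 2.4914, -1.4948], [0.0000, 0.0000, 0.8944]]

c_1 = (-3, 2, 4); ‖c_1‖ = 5.3852, so q_1 = (-0.5571, 0.3714, 0.7428).
q_1·c_2 = (-0.5571)·(-3) + 0.3714·0 + 0.7428·0 = 1.6713.
u_2 = c_2 − 1.6713·q_1 = (-2.0690, -0.6207, -1.2414).
‖u_2‖ = 2.4914, so q_2 = (-0.8305, -0.2491, -0.4983).
q_1·c_3 = (-0.5571)·3 + 0.3714·0 + 0.7428·(-2) = -3.1568; q_2·c_3 = (-0.8305)·3 + (-0.2491)·0 + (-0.4983)·(-2) = -1.4948.
u_3 = c_3 + 3.1568·q_1 + 1.4948·q_2 = (0.0000, 0.8000, -0.4000).
‖u_3‖ = 0.8944, so q_3 = (0.0000, 0.8944, -0.4472).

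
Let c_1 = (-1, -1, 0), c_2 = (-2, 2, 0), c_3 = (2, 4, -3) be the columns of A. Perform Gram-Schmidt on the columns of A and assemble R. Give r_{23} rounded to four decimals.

c_1 = (-1, -1, 0); ‖c_1‖ = 1.4142, so q_1 = (-0.7071, -0.7071, 0.0000).
q_1·c_2 = (-0.7071)·(-2) + (-0.7071)·2 + 0.0000·0 = 0.0000.
u_2 = c_2 + 0.0000·q_1 = (-2.0000, 2.0000, 0.0000).
‖u_2‖ = 2.8284, so q_2 = (-0.7071, 0.7071, 0.0000).
r_{23} = q_2·c_3 = 1.4142.

r_{23} = 1.4142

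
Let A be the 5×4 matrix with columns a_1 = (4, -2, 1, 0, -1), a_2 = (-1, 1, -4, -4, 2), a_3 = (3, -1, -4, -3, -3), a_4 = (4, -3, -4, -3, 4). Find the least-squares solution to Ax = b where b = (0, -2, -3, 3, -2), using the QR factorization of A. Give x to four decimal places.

x = (-3.1741, -2.8830, 1.5383, 1.3026)

q_1 = a_1/‖a_1‖ = (4, -2, 1, 0, -1)/4.6904 = (0.8528, -0.4264, 0.2132, 0.0000, -0.2132).
r_{12} = q_1·a_2 = -2.5584.
u_2 = a_2 + 2.5584·q_1 = (1.1818, -0.0909, -3.4545, -4.0000, 1.4545).
‖u_2‖ = 5.6084, so q_2 = (0.2107, -0.0162, -0.6160, -0.7132, 0.2593).
r_{13} = q_1·a_3 = 2.7716; r_{23} = q_2·a_3 = 4.4738.
u_3 = a_3 − 2.7716·q_1 − 4.4738·q_2 = (-0.3064, 0.2543, -1.8353, 0.1908, -3.5694).
‖u_3‖ = 4.0378, so q_3 = (-0.0759, 0.0630, -0.4545, 0.0472, -0.8840).
r_{14} = q_1·a_4 = 2.9848; r_{24} = q_2·a_4 = 6.5324; r_{34} = q_3·a_4 = -2.3521.
u_4 = a_4 − 2.9848·q_1 − 6.5324·q_2 + 2.3521·q_3 = (-0.1004, -1.4732, -1.6818, 1.7701, 0.8630).
‖u_4‖ = 2.9811, so q_4 = (-0.0337, -0.4942, -0.5642, 0.5938, 0.2895).
Qᵀb = (0.6396, -0.7780, 3.1473, 3.8832).
Back-substitute: x_4 = 3.8832/2.9811 = 1.3026.
x_3 = (3.1473 + 2.3521·1.3026)/4.0378 = 1.5383.
x_2 = (-0.7780 − 4.4738·1.5383 − 6.5324·1.3026)/5.6084 = -2.8830.
x_1 = (0.6396 + 2.5584·(-2.8830) − 2.7716·1.5383 − 2.9848·1.3026)/4.6904 = -3.1741.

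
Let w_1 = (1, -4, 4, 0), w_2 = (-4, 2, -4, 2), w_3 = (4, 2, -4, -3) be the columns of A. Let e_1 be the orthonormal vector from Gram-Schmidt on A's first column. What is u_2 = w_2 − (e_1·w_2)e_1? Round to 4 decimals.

w_1 = (1, -4, 4, 0); ‖w_1‖ = 5.7446, so e_1 = (0.1741, -0.6963, 0.6963, 0.0000).
e_1·w_2 = 0.1741·(-4) + (-0.6963)·2 + 0.6963·(-4) + 0.0000·2 = -4.8742.
u_2 = w_2 + 4.8742·e_1 = (-3.1515, -1.3939, -0.6061, 2.0000).

u_2 = (-3.1515, -1.3939, -0.6061, 2.0000)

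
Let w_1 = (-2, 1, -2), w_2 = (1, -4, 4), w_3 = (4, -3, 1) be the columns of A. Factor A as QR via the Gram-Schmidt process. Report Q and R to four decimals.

q_1 = w_1/‖w_1‖ = (-2, 1, -2)/3.0000 = (-0.6667, 0.3333, -0.6667).
r_{12} = q_1·w_2 = -4.6667.
u_2 = w_2 + 4.6667·q_1 = (-2.1111, -2.4444, 0.8889).
‖u_2‖ = 3.3500, so q_2 = (-0.6302, -0.7297, 0.2653).
r_{13} = q_1·w_3 = -4.3333; r_{23} = q_2·w_3 = -0.0663.
u_3 = w_3 + 4.3333·q_1 + 0.0663·q_2 = (1.0693, -1.6040, -1.8713).
‖u_3‖ = 2.6866, so q_3 = (0.3980, -0.5970, -0.6965).

Q = [[-0.6667, -0.6302, 0.3980], [0.3333, -0.7297, -0.5970], [-0.6667, 0.2653, -0.6965]], R = [[3.0000, -4.6667, -4.3333], [0.0000, 3.3500, -0.0663], [0.0000, 0.0000, 2.6866]]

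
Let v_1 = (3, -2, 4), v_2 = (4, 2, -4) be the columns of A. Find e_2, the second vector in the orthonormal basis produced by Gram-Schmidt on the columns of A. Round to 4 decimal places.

v_1 = (3, -2, 4); ‖v_1‖ = 5.3852, so e_1 = (0.5571, -0.3714, 0.7428).
e_1·v_2 = 0.5571·4 + (-0.3714)·2 + 0.7428·(-4) = -1.4856.
u_2 = v_2 + 1.4856·e_1 = (4.8276, 1.4483, -2.8966).
‖u_2‖ = 5.8132, so e_2 = (0.8305, 0.2491, -0.4983).

e_2 = (0.8305, 0.2491, -0.4983)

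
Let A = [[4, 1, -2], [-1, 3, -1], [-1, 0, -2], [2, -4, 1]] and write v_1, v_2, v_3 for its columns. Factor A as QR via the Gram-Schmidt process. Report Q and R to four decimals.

e_1 = v_1/‖v_1‖ = (4, -1, -1, 2)/4.6904 = (0.8528, -0.2132, -0.2132, 0.4264).
r_{12} = e_1·v_2 = -1.4924.
u_2 = v_2 + 1.4924·e_1 = (2.2727, 2.6818, -0.3182, -3.3636).
‖u_2‖ = 4.8757, so e_2 = (0.4661, 0.5500, -0.0653, -0.6899).
r_{13} = e_1·v_3 = -0.6396; r_{23} = e_2·v_3 = -2.0417.
u_3 = v_3 + 0.6396·e_1 + 2.0417·e_2 = (-0.5029, -0.0134, -2.2696, -0.1358).
‖u_3‖ = 2.3286, so e_3 = (-0.2159, -0.0057, -0.9746, -0.0583).

Q = [[0.8528, 0.4661, -0.2159], [-0.2132, 0.5500, -0.0057], [-0.2132, -0.0653, -0.9746], [0.4264, -0.6899, -0.0583]], R = [[4.6904, -1.4924, -0.6396], [0.0000, 4.8757, -2.0417], [0.0000, 0.0000, 2.3286]]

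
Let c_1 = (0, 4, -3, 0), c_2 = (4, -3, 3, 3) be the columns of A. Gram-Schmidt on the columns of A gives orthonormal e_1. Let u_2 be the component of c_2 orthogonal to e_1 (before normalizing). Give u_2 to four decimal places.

c_1 = (0, 4, -3, 0); ‖c_1‖ = 5.0000, so e_1 = (0.0000, 0.8000, -0.6000, 0.0000).
e_1·c_2 = 0.0000·4 + 0.8000·(-3) + (-0.6000)·3 + 0.0000·3 = -4.2000.
u_2 = c_2 + 4.2000·e_1 = (4.0000, 0.3600, 0.4800, 3.0000).

u_2 = (4.0000, 0.3600, 0.4800, 3.0000)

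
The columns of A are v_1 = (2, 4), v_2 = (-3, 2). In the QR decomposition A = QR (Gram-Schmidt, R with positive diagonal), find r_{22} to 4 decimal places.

r_{22} = 3.5777

v_1 = (2, 4); ‖v_1‖ = 4.4721, so e_1 = (0.4472, 0.8944).
e_1·v_2 = 0.4472·(-3) + 0.8944·2 = 0.4472.
u_2 = v_2 − 0.4472·e_1 = (-3.2000, 1.6000).
r_{22} = ‖u_2‖ = 3.5777.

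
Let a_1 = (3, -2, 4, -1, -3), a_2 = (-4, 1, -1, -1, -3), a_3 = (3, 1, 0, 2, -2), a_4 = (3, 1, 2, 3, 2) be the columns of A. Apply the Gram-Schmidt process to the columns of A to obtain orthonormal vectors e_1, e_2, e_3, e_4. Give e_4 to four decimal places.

a_1 = (3, -2, 4, -1, -3); ‖a_1‖ = 6.2450, so e_1 = (0.4804, -0.3203, 0.6405, -0.1601, -0.4804).
e_1·a_2 = 0.4804·(-4) + (-0.3203)·1 + 0.6405·(-1) + (-0.1601)·(-1) + (-0.4804)·(-3) = -1.2810.
u_2 = a_2 + 1.2810·e_1 = (-3.3846, 0.5897, -0.1795, -1.2051, -3.6154).
‖u_2‖ = 5.1341, so e_2 = (-0.6592, 0.1149, -0.0350, -0.2347, -0.7042).
e_1·a_3 = 0.4804·3 + (-0.3203)·1 + 0.6405·0 + (-0.1601)·2 + (-0.4804)·(-2) = 1.7614; e_2·a_3 = (-0.6592)·3 + 0.1149·1 + (-0.0350)·0 + (-0.2347)·2 + (-0.7042)·(-2) = -0.9239.
u_3 = a_3 − 1.7614·e_1 + 0.9239·e_2 = (1.5447, 1.6702, -1.1605, 2.0652, -1.8045).
‖u_3‖ = 3.7475, so e_3 = (0.4122, 0.4457, -0.3097, 0.5511, -0.4815).
e_1·a_4 = 0.4804·3 + (-0.3203)·1 + 0.6405·2 + (-0.1601)·3 + (-0.4804)·2 = 0.9608; e_2·a_4 = (-0.6592)·3 + 0.1149·1 + (-0.0350)·2 + (-0.2347)·3 + (-0.7042)·2 = -4.0454; e_3·a_4 = 0.4122·3 + 0.4457·1 + (-0.3097)·2 + 0.5511·3 + (-0.4815)·2 = 1.7532.
u_4 = a_4 − 0.9608·e_1 + 4.0454·e_2 − 1.7532·e_3 = (-0.8511, 0.9910, 1.7861, 1.2381, 0.4570).
‖u_4‖ = 2.5765, so e_4 = (-0.3303, 0.3846, 0.6932, 0.4805, 0.1774).

e_4 = (-0.3303, 0.3846, 0.6932, 0.4805, 0.1774)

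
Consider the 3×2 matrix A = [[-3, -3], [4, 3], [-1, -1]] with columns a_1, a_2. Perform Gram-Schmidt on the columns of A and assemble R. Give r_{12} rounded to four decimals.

r_{12} = 4.3146

q_1 = a_1/‖a_1‖ = (-3, 4, -1)/5.0990 = (-0.5883, 0.7845, -0.1961).
r_{12} = q_1·a_2 = 4.3146.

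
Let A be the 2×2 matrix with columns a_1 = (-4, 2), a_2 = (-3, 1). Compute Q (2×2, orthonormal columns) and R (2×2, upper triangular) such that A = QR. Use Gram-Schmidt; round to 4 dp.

Q = [[-0.8944, -0.4472], [0.4472, -0.8944]], R = [[4.4721, 3.1305], [0.0000, 0.4472]]

e_1 = a_1/‖a_1‖ = (-4, 2)/4.4721 = (-0.8944, 0.4472).
r_{12} = e_1·a_2 = 3.1305.
u_2 = a_2 − 3.1305·e_1 = (-0.2000, -0.4000).
‖u_2‖ = 0.4472, so e_2 = (-0.4472, -0.8944).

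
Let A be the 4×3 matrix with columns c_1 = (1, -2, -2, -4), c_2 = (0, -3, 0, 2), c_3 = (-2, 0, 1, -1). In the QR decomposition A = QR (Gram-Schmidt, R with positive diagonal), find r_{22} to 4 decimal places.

r_{22} = 3.5833

c_1 = (1, -2, -2, -4); ‖c_1‖ = 5.0000, so e_1 = (0.2000, -0.4000, -0.4000, -0.8000).
e_1·c_2 = 0.2000·0 + (-0.4000)·(-3) + (-0.4000)·0 + (-0.8000)·2 = -0.4000.
u_2 = c_2 + 0.4000·e_1 = (0.0800, -3.1600, -0.1600, 1.6800).
r_{22} = ‖u_2‖ = 3.5833.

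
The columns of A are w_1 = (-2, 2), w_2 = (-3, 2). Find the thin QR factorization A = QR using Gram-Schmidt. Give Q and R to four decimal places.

Q = [[-0.7071, -0.7071], [0.7071, -0.7071]], R = [[2.8284, 3.5355], [0.0000, 0.7071]]

q_1 = w_1/‖w_1‖ = (-2, 2)/2.8284 = (-0.7071, 0.7071).
r_{12} = q_1·w_2 = 3.5355.
u_2 = w_2 − 3.5355·q_1 = (-0.5000, -0.5000).
‖u_2‖ = 0.7071, so q_2 = (-0.7071, -0.7071).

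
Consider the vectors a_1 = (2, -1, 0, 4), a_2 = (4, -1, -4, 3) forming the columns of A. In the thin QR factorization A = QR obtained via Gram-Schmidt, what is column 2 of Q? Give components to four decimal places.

e_2 = (0.4364, 0.0000, -0.8729, -0.2182)

a_1 = (2, -1, 0, 4); ‖a_1‖ = 4.5826, so e_1 = (0.4364, -0.2182, 0.0000, 0.8729).
e_1·a_2 = 0.4364·4 + (-0.2182)·(-1) + 0.0000·(-4) + 0.8729·3 = 4.5826.
u_2 = a_2 − 4.5826·e_1 = (2.0000, 0.0000, -4.0000, -1.0000).
‖u_2‖ = 4.5826, so e_2 = (0.4364, 0.0000, -0.8729, -0.2182).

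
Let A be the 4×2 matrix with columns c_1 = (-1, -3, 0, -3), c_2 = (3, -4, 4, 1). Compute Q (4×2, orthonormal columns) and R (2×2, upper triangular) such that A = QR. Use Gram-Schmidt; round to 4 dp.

Q = [[-0.2294, 0.5236], [-0.6882, -0.4820], [0.0000, 0.6316], [-0.6882, 0.3075]], R = [[4.3589, 1.3765], [0.0000, 6.3329]]

c_1 = (-1, -3, 0, -3); ‖c_1‖ = 4.3589, so e_1 = (-0.2294, -0.6882, 0.0000, -0.6882).
e_1·c_2 = (-0.2294)·3 + (-0.6882)·(-4) + 0.0000·4 + (-0.6882)·1 = 1.3765.
u_2 = c_2 − 1.3765·e_1 = (3.3158, -3.0526, 4.0000, 1.9474).
‖u_2‖ = 6.3329, so e_2 = (0.5236, -0.4820, 0.6316, 0.3075).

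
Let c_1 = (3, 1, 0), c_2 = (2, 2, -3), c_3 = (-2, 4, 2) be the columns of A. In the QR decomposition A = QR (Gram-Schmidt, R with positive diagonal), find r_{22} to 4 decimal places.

c_1 = (3, 1, 0); ‖c_1‖ = 3.1623, so e_1 = (0.9487, 0.3162, 0.0000).
e_1·c_2 = 0.9487·2 + 0.3162·2 + 0.0000·(-3) = 2.5298.
u_2 = c_2 − 2.5298·e_1 = (-0.4000, 1.2000, -3.0000).
r_{22} = ‖u_2‖ = 3.2558.

r_{22} = 3.2558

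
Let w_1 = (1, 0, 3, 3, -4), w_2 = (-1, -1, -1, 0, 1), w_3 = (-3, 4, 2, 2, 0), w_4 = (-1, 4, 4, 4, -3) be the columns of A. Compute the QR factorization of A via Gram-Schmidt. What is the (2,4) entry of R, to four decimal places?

r_{24} = -1.3572

w_1 = (1, 0, 3, 3, -4); ‖w_1‖ = 5.9161, so q_1 = (0.1690, 0.0000, 0.5071, 0.5071, -0.6761).
q_1·w_2 = 0.1690·(-1) + 0.0000·(-1) + 0.5071·(-1) + 0.5071·0 + (-0.6761)·1 = -1.3522.
u_2 = w_2 + 1.3522·q_1 = (-0.7714, -1.0000, -0.3143, 0.6857, 0.0857).
‖u_2‖ = 1.4736, so q_2 = (-0.5235, -0.6786, -0.2133, 0.4653, 0.0582).
r_{24} = q_2·w_4 = -1.3572.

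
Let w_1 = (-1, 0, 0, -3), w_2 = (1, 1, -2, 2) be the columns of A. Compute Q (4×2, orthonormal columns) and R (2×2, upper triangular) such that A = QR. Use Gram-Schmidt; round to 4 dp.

q_1 = w_1/‖w_1‖ = (-1, 0, 0, -3)/3.1623 = (-0.3162, 0.0000, 0.0000, -0.9487).
r_{12} = q_1·w_2 = -2.2136.
u_2 = w_2 + 2.2136·q_1 = (0.3000, 1.0000, -2.0000, -0.1000).
‖u_2‖ = 2.2583, so q_2 = (0.1328, 0.4428, -0.8856, -0.0443).

Q = [[-0.3162, 0.1328], [0.0000, 0.4428], [0.0000, -0.8856], [-0.9487, -0.0443]], R = [[3.1623, -2.2136], [0.0000, 2.2583]]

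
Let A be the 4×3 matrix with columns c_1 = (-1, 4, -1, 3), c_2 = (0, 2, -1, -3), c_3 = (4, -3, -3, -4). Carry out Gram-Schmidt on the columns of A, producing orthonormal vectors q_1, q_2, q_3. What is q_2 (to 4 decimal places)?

c_1 = (-1, 4, -1, 3); ‖c_1‖ = 5.1962, so q_1 = (-0.1925, 0.7698, -0.1925, 0.5774).
q_1·c_2 = (-0.1925)·0 + 0.7698·2 + (-0.1925)·(-1) + 0.5774·(-3) = 0.0000.
u_2 = c_2 − 0.0000·q_1 = (0.0000, 2.0000, -1.0000, -3.0000).
‖u_2‖ = 3.7417, so q_2 = (0.0000, 0.5345, -0.2673, -0.8018).

q_2 = (0.0000, 0.5345, -0.2673, -0.8018)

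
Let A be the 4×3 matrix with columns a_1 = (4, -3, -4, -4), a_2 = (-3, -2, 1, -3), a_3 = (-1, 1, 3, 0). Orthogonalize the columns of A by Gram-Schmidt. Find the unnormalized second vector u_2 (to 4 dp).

u_2 = (-3.1404, -1.8947, 1.1404, -2.8596)

e_1 = a_1/‖a_1‖ = (4, -3, -4, -4)/7.5498 = (0.5298, -0.3974, -0.5298, -0.5298).
r_{12} = e_1·a_2 = 0.2649.
u_2 = a_2 − 0.2649·e_1 = (-3.1404, -1.8947, 1.1404, -2.8596).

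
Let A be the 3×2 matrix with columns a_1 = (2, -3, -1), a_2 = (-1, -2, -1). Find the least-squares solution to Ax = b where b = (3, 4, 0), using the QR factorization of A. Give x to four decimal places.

x = (0.3220, -2.1017)

a_1 = (2, -3, -1); ‖a_1‖ = 3.7417, so q_1 = (0.5345, -0.8018, -0.2673).
q_1·a_2 = 0.5345·(-1) + (-0.8018)·(-2) + (-0.2673)·(-1) = 1.3363.
u_2 = a_2 − 1.3363·q_1 = (-1.7143, -0.9286, -0.6429).
‖u_2‖ = 2.0529, so q_2 = (-0.8351, -0.4523, -0.3132).
Qᵀb = (-1.6036, -4.3145).
Back-substitute: x_2 = -4.3145/2.0529 = -2.1017.
x_1 = (-1.6036 − 1.3363·(-2.1017))/3.7417 = 0.3220.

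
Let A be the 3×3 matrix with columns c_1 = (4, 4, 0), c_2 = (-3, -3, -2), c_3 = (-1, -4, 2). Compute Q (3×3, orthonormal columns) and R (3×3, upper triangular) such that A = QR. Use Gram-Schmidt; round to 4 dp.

c_1 = (4, 4, 0); ‖c_1‖ = 5.6569, so e_1 = (0.7071, 0.7071, 0.0000).
e_1·c_2 = 0.7071·(-3) + 0.7071·(-3) + 0.0000·(-2) = -4.2426.
u_2 = c_2 + 4.2426·e_1 = (0.0000, 0.0000, -2.0000).
‖u_2‖ = 2.0000, so e_2 = (0.0000, 0.0000, -1.0000).
e_1·c_3 = 0.7071·(-1) + 0.7071·(-4) + 0.0000·2 = -3.5355; e_2·c_3 = (0.0000)·(-1) + (0.0000)·(-4) + (-1.0000)·2 = -2.0000.
u_3 = c_3 + 3.5355·e_1 + 2.0000·e_2 = (1.5000, -1.5000, 0.0000).
‖u_3‖ = 2.1213, so e_3 = (0.7071, -0.7071, 0.0000).

Q = [[0.7071, 0.0000, 0.7071], [0.7071, 0.0000, -0.7071], [0.0000, -1.0000, 0.0000]], R = [[5.6569, -4.2426, -3.5355], [0.0000, 2.0000, -2.0000], [0.0000, 0.0000, 2.1213]]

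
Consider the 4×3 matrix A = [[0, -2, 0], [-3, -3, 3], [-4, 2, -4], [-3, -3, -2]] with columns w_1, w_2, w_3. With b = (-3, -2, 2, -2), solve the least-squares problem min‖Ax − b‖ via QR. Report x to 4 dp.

x = (-0.2211, 0.9854, 0.1281)

w_1 = (0, -3, -4, -3); ‖w_1‖ = 5.8310, so e_1 = (0.0000, -0.5145, -0.6860, -0.5145).
e_1·w_2 = 0.0000·(-2) + (-0.5145)·(-3) + (-0.6860)·2 + (-0.5145)·(-3) = 1.7150.
u_2 = w_2 − 1.7150·e_1 = (-2.0000, -2.1176, 3.1765, -2.1176).
‖u_2‖ = 4.8020, so e_2 = (-0.4165, -0.4410, 0.6615, -0.4410).
e_1·w_3 = 0.0000·0 + (-0.5145)·3 + (-0.6860)·(-4) + (-0.5145)·(-2) = 2.2295; e_2·w_3 = (-0.4165)·0 + (-0.4410)·3 + 0.6615·(-4) + (-0.4410)·(-2) = -3.0870.
u_3 = w_3 − 2.2295·e_1 + 3.0870·e_2 = (-1.2857, 2.7857, -0.4286, -2.2143).
‖u_3‖ = 3.8079, so e_3 = (-0.3376, 0.7316, -0.1125, -0.5815).
Qᵀb = (0.6860, 4.3365, 0.4877).
Back-substitute: x_3 = 0.4877/3.8079 = 0.1281.
x_2 = (4.3365 + 3.0870·0.1281)/4.8020 = 0.9854.
x_1 = (0.6860 − 1.7150·0.9854 − 2.2295·0.1281)/5.8310 = -0.2211.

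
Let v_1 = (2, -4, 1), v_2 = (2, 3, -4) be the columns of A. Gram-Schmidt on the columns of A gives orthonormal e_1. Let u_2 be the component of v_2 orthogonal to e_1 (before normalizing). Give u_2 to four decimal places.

v_1 = (2, -4, 1); ‖v_1‖ = 4.5826, so e_1 = (0.4364, -0.8729, 0.2182).
e_1·v_2 = 0.4364·2 + (-0.8729)·3 + 0.2182·(-4) = -2.6186.
u_2 = v_2 + 2.6186·e_1 = (3.1429, 0.7143, -3.4286).

u_2 = (3.1429, 0.7143, -3.4286)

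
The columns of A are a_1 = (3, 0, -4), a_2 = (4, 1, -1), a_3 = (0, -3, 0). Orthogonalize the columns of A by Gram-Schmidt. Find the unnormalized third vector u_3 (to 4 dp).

u_3 = (0.8041, -2.6134, 0.6031)

q_1 = a_1/‖a_1‖ = (3, 0, -4)/5.0000 = (0.6000, 0.0000, -0.8000).
r_{12} = q_1·a_2 = 3.2000.
u_2 = a_2 − 3.2000·q_1 = (2.0800, 1.0000, 1.5600).
‖u_2‖ = 2.7857, so q_2 = (0.7467, 0.3590, 0.5600).
r_{13} = q_1·a_3 = 0.0000; r_{23} = q_2·a_3 = -1.0769.
u_3 = a_3 + 0.0000·q_1 + 1.0769·q_2 = (0.8041, -2.6134, 0.6031).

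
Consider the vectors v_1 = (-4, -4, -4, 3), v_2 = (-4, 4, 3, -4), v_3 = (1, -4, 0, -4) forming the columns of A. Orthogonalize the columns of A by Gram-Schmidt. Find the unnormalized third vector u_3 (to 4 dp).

q_1 = v_1/‖v_1‖ = (-4, -4, -4, 3)/7.5498 = (-0.5298, -0.5298, -0.5298, 0.3974).
r_{12} = q_1·v_2 = -3.1789.
u_2 = v_2 + 3.1789·q_1 = (-5.6842, 2.3158, 1.3158, -2.7368).
‖u_2‖ = 6.8480, so q_2 = (-0.8301, 0.3382, 0.1921, -0.3997).
r_{13} = q_1·v_3 = 0.0000; r_{23} = q_2·v_3 = -0.5841.
u_3 = v_3 − 0.0000·q_1 + 0.5841·q_2 = (0.5152, -3.8025, 0.1122, -4.2334).

u_3 = (0.5152, -3.8025, 0.1122, -4.2334)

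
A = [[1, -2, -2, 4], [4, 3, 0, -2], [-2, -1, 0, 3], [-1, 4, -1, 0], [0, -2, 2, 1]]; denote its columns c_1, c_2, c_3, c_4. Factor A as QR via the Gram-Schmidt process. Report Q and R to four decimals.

Q = [[0.2132, -0.4239, -0.7639, 0.3589], [0.8528, 0.2772, 0.1241, 0.2967], [-0.4264, -0.0489, -0.0421, 0.5845], [-0.2132, 0.7826, -0.1832, 0.3767], [0.0000, -0.3587, 0.6047, 0.5473]], R = [[4.6904, 1.7056, -0.2132, -2.1320], [0.0000, 5.5759, -0.6522, -2.7554], [0.0000, 0.0000, 2.9205, -2.8254], [0.0000, 0.0000, 0.0000, 3.1432]]

c_1 = (1, 4, -2, -1, 0); ‖c_1‖ = 4.6904, so e_1 = (0.2132, 0.8528, -0.4264, -0.2132, 0.0000).
e_1·c_2 = 0.2132·(-2) + 0.8528·3 + (-0.4264)·(-1) + (-0.2132)·4 + 0.0000·(-2) = 1.7056.
u_2 = c_2 − 1.7056·e_1 = (-2.3636, 1.5455, -0.2727, 4.3636, -2.0000).
‖u_2‖ = 5.5759, so e_2 = (-0.4239, 0.2772, -0.0489, 0.7826, -0.3587).
e_1·c_3 = 0.2132·(-2) + 0.8528·0 + (-0.4264)·0 + (-0.2132)·(-1) + 0.0000·2 = -0.2132; e_2·c_3 = (-0.4239)·(-2) + 0.2772·0 + (-0.0489)·0 + 0.7826·(-1) + (-0.3587)·2 = -0.6522.
u_3 = c_3 + 0.2132·e_1 + 0.6522·e_2 = (-2.2310, 0.3626, -0.1228, -0.5351, 1.7661).
‖u_3‖ = 2.9205, so e_3 = (-0.7639, 0.1241, -0.0421, -0.1832, 0.6047).
e_1·c_4 = 0.2132·4 + 0.8528·(-2) + (-0.4264)·3 + (-0.2132)·0 + 0.0000·1 = -2.1320; e_2·c_4 = (-0.4239)·4 + 0.2772·(-2) + (-0.0489)·3 + 0.7826·0 + (-0.3587)·1 = -2.7554; e_3·c_4 = (-0.7639)·4 + 0.1241·(-2) + (-0.0421)·3 + (-0.1832)·0 + 0.6047·1 = -2.8254.
u_4 = c_4 + 2.1320·e_1 + 2.7554·e_2 + 2.8254·e_3 = (1.1282, 0.9326, 1.8373, 1.1841, 1.7203).
‖u_4‖ = 3.1432, so e_4 = (0.3589, 0.2967, 0.5845, 0.3767, 0.5473).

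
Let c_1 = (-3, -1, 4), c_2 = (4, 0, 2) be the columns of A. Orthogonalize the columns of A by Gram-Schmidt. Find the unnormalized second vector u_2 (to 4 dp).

u_2 = (3.5385, -0.1538, 2.6154)

c_1 = (-3, -1, 4); ‖c_1‖ = 5.0990, so e_1 = (-0.5883, -0.1961, 0.7845).
e_1·c_2 = (-0.5883)·4 + (-0.1961)·0 + 0.7845·2 = -0.7845.
u_2 = c_2 + 0.7845·e_1 = (3.5385, -0.1538, 2.6154).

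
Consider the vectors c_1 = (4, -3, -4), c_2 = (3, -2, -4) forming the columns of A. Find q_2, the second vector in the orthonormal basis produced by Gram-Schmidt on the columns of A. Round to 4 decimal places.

q_1 = c_1/‖c_1‖ = (4, -3, -4)/6.4031 = (0.6247, -0.4685, -0.6247).
r_{12} = q_1·c_2 = 5.3099.
u_2 = c_2 − 5.3099·q_1 = (-0.3171, 0.4878, -0.6829).
‖u_2‖ = 0.8971, so q_2 = (-0.3534, 0.5437, -0.7612).

q_2 = (-0.3534, 0.5437, -0.7612)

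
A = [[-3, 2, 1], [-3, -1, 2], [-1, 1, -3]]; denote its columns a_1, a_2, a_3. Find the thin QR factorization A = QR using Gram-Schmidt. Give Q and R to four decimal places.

a_1 = (-3, -3, -1); ‖a_1‖ = 4.3589, so e_1 = (-0.6882, -0.6882, -0.2294).
e_1·a_2 = (-0.6882)·2 + (-0.6882)·(-1) + (-0.2294)·1 = -0.9177.
u_2 = a_2 + 0.9177·e_1 = (1.3684, -1.6316, 0.7895).
‖u_2‖ = 2.2711, so e_2 = (0.6025, -0.7184, 0.3476).
e_1·a_3 = (-0.6882)·1 + (-0.6882)·2 + (-0.2294)·(-3) = -1.3765; e_2·a_3 = 0.6025·1 + (-0.7184)·2 + 0.3476·(-3) = -1.8771.
u_3 = a_3 + 1.3765·e_1 + 1.8771·e_2 = (1.1837, -0.2959, -2.6633).
‖u_3‖ = 2.9294, so e_3 = (0.4041, -0.1010, -0.9091).

Q = [[-0.6882, 0.6025, 0.4041], [-0.6882, -0.7184, -0.1010], [-0.2294, 0.3476, -0.9091]], R = [[4.3589, -0.9177, -1.3765], [0.0000, 2.2711, -1.8771], [0.0000, 0.0000, 2.9294]]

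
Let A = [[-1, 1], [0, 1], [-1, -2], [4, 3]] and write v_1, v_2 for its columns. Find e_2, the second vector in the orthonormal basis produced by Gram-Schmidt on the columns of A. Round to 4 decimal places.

v_1 = (-1, 0, -1, 4); ‖v_1‖ = 4.2426, so e_1 = (-0.2357, 0.0000, -0.2357, 0.9428).
e_1·v_2 = (-0.2357)·1 + 0.0000·1 + (-0.2357)·(-2) + 0.9428·3 = 3.0641.
u_2 = v_2 − 3.0641·e_1 = (1.7222, 1.0000, -1.2778, 0.1111).
‖u_2‖ = 2.3688, so e_2 = (0.7271, 0.4222, -0.5394, 0.0469).

e_2 = (0.7271, 0.4222, -0.5394, 0.0469)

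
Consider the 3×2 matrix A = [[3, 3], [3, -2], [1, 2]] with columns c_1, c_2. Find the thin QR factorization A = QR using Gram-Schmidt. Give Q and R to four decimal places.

e_1 = c_1/‖c_1‖ = (3, 3, 1)/4.3589 = (0.6882, 0.6882, 0.2294).
r_{12} = e_1·c_2 = 1.1471.
u_2 = c_2 − 1.1471·e_1 = (2.2105, -2.7895, 1.7368).
‖u_2‖ = 3.9603, so e_2 = (0.5582, -0.7044, 0.4386).

Q = [[0.6882, 0.5582], [0.6882, -0.7044], [0.2294, 0.4386]], R = [[4.3589, 1.1471], [0.0000, 3.9603]]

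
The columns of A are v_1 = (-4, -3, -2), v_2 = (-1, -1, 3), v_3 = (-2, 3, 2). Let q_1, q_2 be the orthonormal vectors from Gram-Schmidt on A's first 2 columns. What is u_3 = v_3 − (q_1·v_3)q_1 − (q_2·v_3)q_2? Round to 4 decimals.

u_3 = (-2.2830, 2.9057, 0.2075)

q_1 = v_1/‖v_1‖ = (-4, -3, -2)/5.3852 = (-0.7428, -0.5571, -0.3714).
r_{12} = q_1·v_2 = 0.1857.
u_2 = v_2 − 0.1857·q_1 = (-0.8621, -0.8966, 3.0690).
‖u_2‖ = 3.3114, so q_2 = (-0.2603, -0.2707, 0.9268).
r_{13} = q_1·v_3 = -0.9285; r_{23} = q_2·v_3 = 1.5620.
u_3 = v_3 + 0.9285·q_1 − 1.5620·q_2 = (-2.2830, 2.9057, 0.2075).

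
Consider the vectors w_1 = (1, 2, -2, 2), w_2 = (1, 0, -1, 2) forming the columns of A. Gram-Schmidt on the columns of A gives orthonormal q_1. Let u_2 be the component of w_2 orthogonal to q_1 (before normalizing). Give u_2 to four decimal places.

u_2 = (0.4615, -1.0769, 0.0769, 0.9231)

w_1 = (1, 2, -2, 2); ‖w_1‖ = 3.6056, so q_1 = (0.2774, 0.5547, -0.5547, 0.5547).
q_1·w_2 = 0.2774·1 + 0.5547·0 + (-0.5547)·(-1) + 0.5547·2 = 1.9415.
u_2 = w_2 − 1.9415·q_1 = (0.4615, -1.0769, 0.0769, 0.9231).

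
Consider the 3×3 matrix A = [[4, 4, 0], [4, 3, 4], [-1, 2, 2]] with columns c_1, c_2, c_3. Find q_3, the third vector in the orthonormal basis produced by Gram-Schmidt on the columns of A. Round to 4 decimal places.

q_3 = (-0.6562, 0.7159, 0.2386)

c_1 = (4, 4, -1); ‖c_1‖ = 5.7446, so q_1 = (0.6963, 0.6963, -0.1741).
q_1·c_2 = 0.6963·4 + 0.6963·3 + (-0.1741)·2 = 4.5260.
u_2 = c_2 − 4.5260·q_1 = (0.8485, -0.1515, 2.7879).
‖u_2‖ = 2.9181, so q_2 = (0.2908, -0.0519, 0.9554).
q_1·c_3 = 0.6963·0 + 0.6963·4 + (-0.1741)·2 = 2.4371; q_2·c_3 = 0.2908·0 + (-0.0519)·4 + 0.9554·2 = 1.7031.
u_3 = c_3 − 2.4371·q_1 − 1.7031·q_2 = (-2.1922, 2.3915, 0.7972).
‖u_3‖ = 3.3407, so q_3 = (-0.6562, 0.7159, 0.2386).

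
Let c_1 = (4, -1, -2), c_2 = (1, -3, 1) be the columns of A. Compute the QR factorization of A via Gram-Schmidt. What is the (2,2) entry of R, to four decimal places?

c_1 = (4, -1, -2); ‖c_1‖ = 4.5826, so e_1 = (0.8729, -0.2182, -0.4364).
e_1·c_2 = 0.8729·1 + (-0.2182)·(-3) + (-0.4364)·1 = 1.0911.
u_2 = c_2 − 1.0911·e_1 = (0.0476, -2.7619, 1.4762).
r_{22} = ‖u_2‖ = 3.1320.

r_{22} = 3.1320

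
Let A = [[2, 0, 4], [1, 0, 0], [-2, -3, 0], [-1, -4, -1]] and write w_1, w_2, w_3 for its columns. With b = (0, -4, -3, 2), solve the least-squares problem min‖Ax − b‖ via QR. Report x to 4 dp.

e_1 = w_1/‖w_1‖ = (2, 1, -2, -1)/3.1623 = (0.6325, 0.3162, -0.6325, -0.3162).
r_{12} = e_1·w_2 = 3.1623.
u_2 = w_2 − 3.1623·e_1 = (-2.0000, -1.0000, -1.0000, -3.0000).
‖u_2‖ = 3.8730, so e_2 = (-0.5164, -0.2582, -0.2582, -0.7746).
r_{13} = e_1·w_3 = 2.8460; r_{23} = e_2·w_3 = -1.2910.
u_3 = w_3 − 2.8460·e_1 + 1.2910·e_2 = (1.5333, -1.2333, 1.4667, -1.1000).
‖u_3‖ = 2.6895, so e_3 = (0.5701, -0.4586, 0.5453, -0.4090).
Qᵀb = (0.0000, 0.2582, -0.6197).
Back-substitute: x_3 = -0.6197/2.6895 = -0.2304.
x_2 = (0.2582 + 1.2910·(-0.2304))/3.8730 = -0.0101.
x_1 = (0.0000 − 3.1623·(-0.0101) − 2.8460·(-0.2304))/3.1623 = 0.2175.

x = (0.2175, -0.0101, -0.2304)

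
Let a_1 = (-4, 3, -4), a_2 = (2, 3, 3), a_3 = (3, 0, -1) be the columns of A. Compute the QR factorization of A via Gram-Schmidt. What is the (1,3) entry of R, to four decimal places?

r_{13} = -1.2494

a_1 = (-4, 3, -4); ‖a_1‖ = 6.4031, so q_1 = (-0.6247, 0.4685, -0.6247).
r_{13} = q_1·a_3 = -1.2494.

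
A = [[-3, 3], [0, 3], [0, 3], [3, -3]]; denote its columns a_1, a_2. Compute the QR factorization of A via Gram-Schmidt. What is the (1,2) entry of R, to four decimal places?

a_1 = (-3, 0, 0, 3); ‖a_1‖ = 4.2426, so e_1 = (-0.7071, 0.0000, 0.0000, 0.7071).
r_{12} = e_1·a_2 = -4.2426.

r_{12} = -4.2426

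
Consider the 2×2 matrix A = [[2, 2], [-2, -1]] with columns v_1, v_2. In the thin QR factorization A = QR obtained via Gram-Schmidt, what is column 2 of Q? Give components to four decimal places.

v_1 = (2, -2); ‖v_1‖ = 2.8284, so e_1 = (0.7071, -0.7071).
e_1·v_2 = 0.7071·2 + (-0.7071)·(-1) = 2.1213.
u_2 = v_2 − 2.1213·e_1 = (0.5000, 0.5000).
‖u_2‖ = 0.7071, so e_2 = (0.7071, 0.7071).

e_2 = (0.7071, 0.7071)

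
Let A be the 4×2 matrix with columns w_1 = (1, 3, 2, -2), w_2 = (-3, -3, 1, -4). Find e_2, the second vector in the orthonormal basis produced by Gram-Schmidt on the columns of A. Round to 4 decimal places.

w_1 = (1, 3, 2, -2); ‖w_1‖ = 4.2426, so e_1 = (0.2357, 0.7071, 0.4714, -0.4714).
e_1·w_2 = 0.2357·(-3) + 0.7071·(-3) + 0.4714·1 + (-0.4714)·(-4) = -0.4714.
u_2 = w_2 + 0.4714·e_1 = (-2.8889, -2.6667, 1.2222, -4.2222).
‖u_2‖ = 5.8973, so e_2 = (-0.4899, -0.4522, 0.2073, -0.7160).

e_2 = (-0.4899, -0.4522, 0.2073, -0.7160)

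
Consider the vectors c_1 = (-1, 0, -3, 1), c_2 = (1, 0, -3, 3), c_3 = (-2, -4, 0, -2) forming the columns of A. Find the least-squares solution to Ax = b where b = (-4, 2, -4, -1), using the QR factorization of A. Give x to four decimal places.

x = (3.1136, -1.7500, -0.5000)

c_1 = (-1, 0, -3, 1); ‖c_1‖ = 3.3166, so q_1 = (-0.3015, 0.0000, -0.9045, 0.3015).
q_1·c_2 = (-0.3015)·1 + 0.0000·0 + (-0.9045)·(-3) + 0.3015·3 = 3.3166.
u_2 = c_2 − 3.3166·q_1 = (2.0000, 0.0000, 0.0000, 2.0000).
‖u_2‖ = 2.8284, so q_2 = (0.7071, 0.0000, 0.0000, 0.7071).
q_1·c_3 = (-0.3015)·(-2) + 0.0000·(-4) + (-0.9045)·0 + 0.3015·(-2) = 0.0000; q_2·c_3 = 0.7071·(-2) + 0.0000·(-4) + 0.0000·0 + 0.7071·(-2) = -2.8284.
u_3 = c_3 + 0.0000·q_1 + 2.8284·q_2 = (0.0000, -4.0000, 0.0000, 0.0000).
‖u_3‖ = 4.0000, so q_3 = (0.0000, -1.0000, 0.0000, 0.0000).
Qᵀb = (4.5227, -3.5355, -2.0000).
Back-substitute: x_3 = -2.0000/4.0000 = -0.5000.
x_2 = (-3.5355 + 2.8284·(-0.5000))/2.8284 = -1.7500.
x_1 = (4.5227 − 3.3166·(-1.7500) + 0.0000·(-0.5000))/3.3166 = 3.1136.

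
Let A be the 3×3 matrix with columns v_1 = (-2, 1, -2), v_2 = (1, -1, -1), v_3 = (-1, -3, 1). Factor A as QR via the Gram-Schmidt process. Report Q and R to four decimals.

v_1 = (-2, 1, -2); ‖v_1‖ = 3.0000, so q_1 = (-0.6667, 0.3333, -0.6667).
q_1·v_2 = (-0.6667)·1 + 0.3333·(-1) + (-0.6667)·(-1) = -0.3333.
u_2 = v_2 + 0.3333·q_1 = (0.7778, -0.8889, -1.2222).
‖u_2‖ = 1.6997, so q_2 = (0.4576, -0.5230, -0.7191).
q_1·v_3 = (-0.6667)·(-1) + 0.3333·(-3) + (-0.6667)·1 = -1.0000; q_2·v_3 = 0.4576·(-1) + (-0.5230)·(-3) + (-0.7191)·1 = 0.3922.
u_3 = v_3 + 1.0000·q_1 − 0.3922·q_2 = (-1.8462, -2.4615, 0.6154).
‖u_3‖ = 3.1379, so q_3 = (-0.5883, -0.7845, 0.1961).

Q = [[-0.6667, 0.4576, -0.5883], [0.3333, -0.5230, -0.7845], [-0.6667, -0.7191, 0.1961]], R = [[3.0000, -0.3333, -1.0000], [0.0000, 1.6997, 0.3922], [0.0000, 0.0000, 3.1379]]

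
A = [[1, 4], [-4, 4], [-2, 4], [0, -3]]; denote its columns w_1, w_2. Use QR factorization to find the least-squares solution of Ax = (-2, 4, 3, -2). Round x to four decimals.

x = (-1.0640, 0.0828)

w_1 = (1, -4, -2, 0); ‖w_1‖ = 4.5826, so q_1 = (0.2182, -0.8729, -0.4364, 0.0000).
q_1·w_2 = 0.2182·4 + (-0.8729)·4 + (-0.4364)·4 + 0.0000·(-3) = -4.3644.
u_2 = w_2 + 4.3644·q_1 = (4.9524, 0.1905, 2.0952, -3.0000).
‖u_2‖ = 6.1606, so q_2 = (0.8039, 0.0309, 0.3401, -0.4870).
Qᵀb = (-5.2372, 0.5102).
Back-substitute: x_2 = 0.5102/6.1606 = 0.0828.
x_1 = (-5.2372 + 4.3644·0.0828)/4.5826 = -1.0640.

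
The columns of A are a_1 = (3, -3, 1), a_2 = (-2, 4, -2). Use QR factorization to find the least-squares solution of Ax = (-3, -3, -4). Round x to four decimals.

x = (-1.0000, -0.7500)

q_1 = a_1/‖a_1‖ = (3, -3, 1)/4.3589 = (0.6882, -0.6882, 0.2294).
r_{12} = q_1·a_2 = -4.5883.
u_2 = a_2 + 4.5883·q_1 = (1.1579, 0.8421, -0.9474).
‖u_2‖ = 1.7168, so q_2 = (0.6745, 0.4905, -0.5518).
Qᵀb = (-0.9177, -1.2876).
Back-substitute: x_2 = -1.2876/1.7168 = -0.7500.
x_1 = (-0.9177 + 4.5883·(-0.7500))/4.3589 = -1.0000.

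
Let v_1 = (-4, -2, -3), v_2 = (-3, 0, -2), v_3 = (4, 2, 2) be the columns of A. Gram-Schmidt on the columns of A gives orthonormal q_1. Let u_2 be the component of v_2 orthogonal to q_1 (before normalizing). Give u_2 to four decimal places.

v_1 = (-4, -2, -3); ‖v_1‖ = 5.3852, so q_1 = (-0.7428, -0.3714, -0.5571).
q_1·v_2 = (-0.7428)·(-3) + (-0.3714)·0 + (-0.5571)·(-2) = 3.3425.
u_2 = v_2 − 3.3425·q_1 = (-0.5172, 1.2414, -0.1379).

u_2 = (-0.5172, 1.2414, -0.1379)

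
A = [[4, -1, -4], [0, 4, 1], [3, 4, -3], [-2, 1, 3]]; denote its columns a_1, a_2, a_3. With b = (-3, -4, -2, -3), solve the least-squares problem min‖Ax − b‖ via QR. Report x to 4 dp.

a_1 = (4, 0, 3, -2); ‖a_1‖ = 5.3852, so q_1 = (0.7428, 0.0000, 0.5571, -0.3714).
q_1·a_2 = 0.7428·(-1) + 0.0000·4 + 0.5571·4 + (-0.3714)·1 = 1.1142.
u_2 = a_2 − 1.1142·q_1 = (-1.8276, 4.0000, 3.3793, 1.4138).
‖u_2‖ = 5.7235, so q_2 = (-0.3193, 0.6989, 0.5904, 0.2470).
q_1·a_3 = 0.7428·(-4) + 0.0000·1 + 0.5571·(-3) + (-0.3714)·3 = -5.7566; q_2·a_3 = (-0.3193)·(-4) + 0.6989·1 + 0.5904·(-3) + 0.2470·3 = 0.9459.
u_3 = a_3 + 5.7566·q_1 − 0.9459·q_2 = (0.5779, 0.3389, -0.3516, 0.6284).
‖u_3‖ = 0.9835, so q_3 = (0.5876, 0.3446, -0.3575, 0.6389).
Qᵀb = (-2.2283, -3.7594, -4.3430).
Back-substitute: x_3 = -4.3430/0.9835 = -4.4157.
x_2 = (-3.7594 − 0.9459·(-4.4157))/5.7235 = 0.0729.
x_1 = (-2.2283 − 1.1142·0.0729 + 5.7566·(-4.4157))/5.3852 = -5.1491.

x = (-5.1491, 0.0729, -4.4157)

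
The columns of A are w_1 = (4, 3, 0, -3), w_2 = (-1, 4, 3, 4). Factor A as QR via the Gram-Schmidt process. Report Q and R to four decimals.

e_1 = w_1/‖w_1‖ = (4, 3, 0, -3)/5.8310 = (0.6860, 0.5145, 0.0000, -0.5145).
r_{12} = e_1·w_2 = -0.6860.
u_2 = w_2 + 0.6860·e_1 = (-0.5294, 4.3529, 3.0000, 3.6471).
‖u_2‖ = 6.4443, so e_2 = (-0.0822, 0.6755, 0.4655, 0.5659).

Q = [[0.6860, -0.0822], [0.5145, 0.6755], [0.0000, 0.4655], [-0.5145, 0.5659]], R = [[5.8310, -0.6860], [0.0000, 6.4443]]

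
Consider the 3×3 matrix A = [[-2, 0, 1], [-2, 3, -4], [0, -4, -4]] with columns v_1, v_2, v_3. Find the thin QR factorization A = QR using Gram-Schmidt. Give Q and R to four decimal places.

Q = [[-0.7071, -0.3313, 0.6247], [-0.7071, 0.3313, -0.6247], [0.0000, -0.8835, -0.4685]], R = [[2.8284, -2.1213, 2.1213], [0.0000, 4.5277, 1.8773], [0.0000, 0.0000, 4.9976]]

v_1 = (-2, -2, 0); ‖v_1‖ = 2.8284, so q_1 = (-0.7071, -0.7071, 0.0000).
q_1·v_2 = (-0.7071)·0 + (-0.7071)·3 + 0.0000·(-4) = -2.1213.
u_2 = v_2 + 2.1213·q_1 = (-1.5000, 1.5000, -4.0000).
‖u_2‖ = 4.5277, so q_2 = (-0.3313, 0.3313, -0.8835).
q_1·v_3 = (-0.7071)·1 + (-0.7071)·(-4) + 0.0000·(-4) = 2.1213; q_2·v_3 = (-0.3313)·1 + 0.3313·(-4) + (-0.8835)·(-4) = 1.8773.
u_3 = v_3 − 2.1213·q_1 − 1.8773·q_2 = (3.1220, -3.1220, -2.3415).
‖u_3‖ = 4.9976, so q_3 = (0.6247, -0.6247, -0.4685).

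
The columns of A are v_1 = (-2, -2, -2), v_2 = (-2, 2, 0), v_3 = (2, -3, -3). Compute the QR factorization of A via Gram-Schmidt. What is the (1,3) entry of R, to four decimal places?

r_{13} = 2.3094

v_1 = (-2, -2, -2); ‖v_1‖ = 3.4641, so e_1 = (-0.5774, -0.5774, -0.5774).
r_{13} = e_1·v_3 = 2.3094.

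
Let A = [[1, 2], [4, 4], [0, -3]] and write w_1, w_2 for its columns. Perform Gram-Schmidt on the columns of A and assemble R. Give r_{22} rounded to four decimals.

r_{22} = 3.1530

w_1 = (1, 4, 0); ‖w_1‖ = 4.1231, so e_1 = (0.2425, 0.9701, 0.0000).
e_1·w_2 = 0.2425·2 + 0.9701·4 + 0.0000·(-3) = 4.3656.
u_2 = w_2 − 4.3656·e_1 = (0.9412, -0.2353, -3.0000).
r_{22} = ‖u_2‖ = 3.1530.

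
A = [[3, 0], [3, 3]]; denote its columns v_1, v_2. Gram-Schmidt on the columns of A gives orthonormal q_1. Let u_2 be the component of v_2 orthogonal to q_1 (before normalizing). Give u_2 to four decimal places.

q_1 = v_1/‖v_1‖ = (3, 3)/4.2426 = (0.7071, 0.7071).
r_{12} = q_1·v_2 = 2.1213.
u_2 = v_2 − 2.1213·q_1 = (-1.5000, 1.5000).

u_2 = (-1.5000, 1.5000)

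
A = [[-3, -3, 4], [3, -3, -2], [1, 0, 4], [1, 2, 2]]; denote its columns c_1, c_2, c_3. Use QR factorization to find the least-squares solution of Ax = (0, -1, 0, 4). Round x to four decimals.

q_1 = c_1/‖c_1‖ = (-3, 3, 1, 1)/4.4721 = (-0.6708, 0.6708, 0.2236, 0.2236).
r_{12} = q_1·c_2 = 0.4472.
u_2 = c_2 − 0.4472·q_1 = (-2.7000, -3.3000, -0.1000, 1.9000).
‖u_2‖ = 4.6690, so q_2 = (-0.5783, -0.7068, -0.0214, 0.4069).
r_{13} = q_1·c_3 = -2.6833; r_{23} = q_2·c_3 = -0.1713.
u_3 = c_3 + 2.6833·q_1 + 0.1713·q_2 = (2.1009, -0.3211, 4.5963, 2.6697).
‖u_3‖ = 5.7246, so q_3 = (0.3670, -0.0561, 0.8029, 0.4664).
Qᵀb = (0.2236, 2.3345, 1.9215).
Back-substitute: x_3 = 1.9215/5.7246 = 0.3357.
x_2 = (2.3345 + 0.1713·0.3357)/4.6690 = 0.5123.
x_1 = (0.2236 − 0.4472·0.5123 + 2.6833·0.3357)/4.4721 = 0.2002.

x = (0.2002, 0.5123, 0.3357)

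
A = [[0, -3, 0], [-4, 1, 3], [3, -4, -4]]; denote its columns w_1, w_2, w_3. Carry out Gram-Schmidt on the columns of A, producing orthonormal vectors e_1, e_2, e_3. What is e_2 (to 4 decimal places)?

e_2 = (-0.7557, -0.3930, -0.5239)

w_1 = (0, -4, 3); ‖w_1‖ = 5.0000, so e_1 = (0.0000, -0.8000, 0.6000).
e_1·w_2 = 0.0000·(-3) + (-0.8000)·1 + 0.6000·(-4) = -3.2000.
u_2 = w_2 + 3.2000·e_1 = (-3.0000, -1.5600, -2.0800).
‖u_2‖ = 3.9699, so e_2 = (-0.7557, -0.3930, -0.5239).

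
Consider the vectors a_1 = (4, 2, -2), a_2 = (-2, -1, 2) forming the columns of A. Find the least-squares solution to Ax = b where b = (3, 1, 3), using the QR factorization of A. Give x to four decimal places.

x = (2.9000, 4.4000)

a_1 = (4, 2, -2); ‖a_1‖ = 4.8990, so q_1 = (0.8165, 0.4082, -0.4082).
q_1·a_2 = 0.8165·(-2) + 0.4082·(-1) + (-0.4082)·2 = -2.8577.
u_2 = a_2 + 2.8577·q_1 = (0.3333, 0.1667, 0.8333).
‖u_2‖ = 0.9129, so q_2 = (0.3651, 0.1826, 0.9129).
Qᵀb = (1.6330, 4.0166).
Back-substitute: x_2 = 4.0166/0.9129 = 4.4000.
x_1 = (1.6330 + 2.8577·4.4000)/4.8990 = 2.9000.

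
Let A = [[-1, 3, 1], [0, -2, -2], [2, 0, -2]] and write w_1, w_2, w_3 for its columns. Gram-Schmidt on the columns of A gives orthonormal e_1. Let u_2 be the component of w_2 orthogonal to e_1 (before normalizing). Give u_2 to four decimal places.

u_2 = (2.4000, -2.0000, 1.2000)

w_1 = (-1, 0, 2); ‖w_1‖ = 2.2361, so e_1 = (-0.4472, 0.0000, 0.8944).
e_1·w_2 = (-0.4472)·3 + 0.0000·(-2) + 0.8944·0 = -1.3416.
u_2 = w_2 + 1.3416·e_1 = (2.4000, -2.0000, 1.2000).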